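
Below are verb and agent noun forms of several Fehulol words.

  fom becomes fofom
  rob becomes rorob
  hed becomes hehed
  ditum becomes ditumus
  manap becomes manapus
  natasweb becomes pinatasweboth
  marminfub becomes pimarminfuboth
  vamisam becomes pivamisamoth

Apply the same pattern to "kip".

kikip

"kip" has 1 vowel. The stems with 1 vowel (fom → fofom, rob → rorob, hed → hehed) repeat the first consonant+vowel as a prefix.
The other patterns: stems with 2 vowels add -us; stems with 3 vowels add pi- … -oth around the stem.
So kip → kikip.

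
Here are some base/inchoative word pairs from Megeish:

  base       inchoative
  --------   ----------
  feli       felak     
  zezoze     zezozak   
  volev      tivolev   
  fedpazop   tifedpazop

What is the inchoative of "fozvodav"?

tifozvodav

"fozvodav" ends in a consonant. The stems ending in a consonant (volev → tivolev, fedpazop → tifedpazop) add the prefix ti-.
The other pattern: stems ending in a vowel drop the final letter and add -ak.
So fozvodav → tifozvodav.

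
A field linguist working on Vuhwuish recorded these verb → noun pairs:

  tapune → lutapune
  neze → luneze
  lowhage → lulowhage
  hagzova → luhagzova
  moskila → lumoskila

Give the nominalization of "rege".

lurege

Every pair shown (tapune → lutapune, neze → luneze, lowhage → lulowhage, …) follows the same rule: add the prefix lu-.
So rege → lurege.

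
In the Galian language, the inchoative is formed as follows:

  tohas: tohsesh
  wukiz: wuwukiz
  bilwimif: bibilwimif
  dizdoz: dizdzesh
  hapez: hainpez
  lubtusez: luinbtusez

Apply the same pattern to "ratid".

wukiz and hapez both end in -z yet inflect differently (wuwukiz, hainpez), so the final letter is not what conditions the rule; the last vowel is.
"ratid" has last vowel 'i'. The stems whose last vowel is 'i' (bilwimif → bibilwimif, wukiz → wuwukiz) repeat the first consonant+vowel as a prefix.
The other patterns: stems whose last vowel is 'e' insert -in- after the first vowel; stems whose last vowel is 'a' or 'o' delete the last vowel and add -esh.
So ratid → raratid.

raratid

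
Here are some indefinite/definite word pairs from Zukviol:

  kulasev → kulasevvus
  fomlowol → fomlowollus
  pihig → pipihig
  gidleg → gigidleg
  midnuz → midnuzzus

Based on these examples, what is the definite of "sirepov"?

sirepovvus

"sirepov" ends in -v. The one such stem in the data (kulasev → kulasevvus) doubles the final consonant and adds -us (as do midnuz, fomlowol), so the same rule applies.
The other pattern: stems ending in -g repeat the first consonant+vowel as a prefix.
So sirepov → sirepovvus.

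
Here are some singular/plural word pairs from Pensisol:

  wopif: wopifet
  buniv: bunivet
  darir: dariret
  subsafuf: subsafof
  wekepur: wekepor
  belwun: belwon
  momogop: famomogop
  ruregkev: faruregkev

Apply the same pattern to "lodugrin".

lodugrinet

wopif and subsafuf both end in -f yet inflect differently (wopifet, subsafof), so the final letter is not what conditions the rule; the last vowel is.
"lodugrin" has last vowel 'i'. The stems whose last vowel is 'i' (wopif → wopifet, buniv → bunivet, darir → dariret) add -et.
The other patterns: stems whose last vowel is 'u' change the last vowel to 'o'; stems whose last vowel is 'e' or 'o' add the prefix fa-.
So lodugrin → lodugrinet.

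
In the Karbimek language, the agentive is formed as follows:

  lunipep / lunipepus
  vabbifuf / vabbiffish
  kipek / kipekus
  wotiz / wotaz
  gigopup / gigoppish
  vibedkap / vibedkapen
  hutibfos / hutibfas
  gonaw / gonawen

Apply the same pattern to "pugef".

pugefus

vibedkap and lunipep both end in -p yet inflect differently (vibedkapen, lunipepus), so the final letter is not what conditions the rule; the last vowel is.
"pugef" has last vowel 'e'. The stems whose last vowel is 'e' (kipek → kipekus, lunipep → lunipepus) add -us.
The other patterns: stems whose last vowel is 'i' or 'o' change the last vowel to 'a'; stems whose last vowel is 'a' add -en; stems whose last vowel is 'u' delete the last vowel and add -ish.
So pugef → pugefus.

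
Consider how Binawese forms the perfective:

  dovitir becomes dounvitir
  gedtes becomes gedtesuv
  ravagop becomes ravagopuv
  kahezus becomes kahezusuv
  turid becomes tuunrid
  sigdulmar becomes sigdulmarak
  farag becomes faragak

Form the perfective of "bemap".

bemapak

"bemap" has last vowel 'a'. The stems whose last vowel is 'a' (sigdulmar → sigdulmarak, farag → faragak) add -ak.
The other patterns: stems whose last vowel is 'i' insert -un- after the first vowel; stems whose last vowel is 'e', 'o' or 'u' add -uv.
So bemap → bemapak.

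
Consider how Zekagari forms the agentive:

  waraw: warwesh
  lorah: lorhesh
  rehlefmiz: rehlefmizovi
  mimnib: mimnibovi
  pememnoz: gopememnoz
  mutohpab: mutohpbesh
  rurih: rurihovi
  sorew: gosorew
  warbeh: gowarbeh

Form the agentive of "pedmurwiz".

"pedmurwiz" has last vowel 'i'. The stems whose last vowel is 'i' (rehlefmiz → rehlefmizovi, rurih → rurihovi, mimnib → mimnibovi) add -ovi.
The other patterns: stems whose last vowel is 'a' delete the last vowel and add -esh; stems whose last vowel is 'e' or 'o' add the prefix go-.
So pedmurwiz → pedmurwizovi.

pedmurwizovi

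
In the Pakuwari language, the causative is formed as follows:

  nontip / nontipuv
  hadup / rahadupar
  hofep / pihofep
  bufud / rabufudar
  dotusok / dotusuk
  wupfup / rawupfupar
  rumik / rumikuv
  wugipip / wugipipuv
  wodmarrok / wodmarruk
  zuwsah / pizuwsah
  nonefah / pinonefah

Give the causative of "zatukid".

zatukiduv

nontip and wupfup both end in -p yet inflect differently (nontipuv, rawupfupar), so the final letter is not what conditions the rule; the last vowel is.
"zatukid" has last vowel 'i'. The stems whose last vowel is 'i' (rumik → rumikuv, nontip → nontipuv, wugipip → wugipipuv) add -uv.
The other patterns: stems whose last vowel is 'u' add ra- … -ar around the stem; stems whose last vowel is 'o' change the last vowel to 'u'; stems whose last vowel is 'a' or 'e' add the prefix pi-.
So zatukid → zatukiduv.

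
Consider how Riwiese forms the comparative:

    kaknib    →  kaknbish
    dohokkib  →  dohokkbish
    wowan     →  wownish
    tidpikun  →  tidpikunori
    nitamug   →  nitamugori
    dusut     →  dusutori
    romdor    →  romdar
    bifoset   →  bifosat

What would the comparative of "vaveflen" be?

vaveflan

wowan and tidpikun both end in -n yet inflect differently (wownish, tidpikunori), so the final letter is not what conditions the rule; the last vowel is.
"vaveflen" has last vowel 'e'. The one such stem in the data (bifoset → bifosat) changes the last vowel to 'a' (as does romdor), so the same rule applies.
The other patterns: stems whose last vowel is 'a' or 'i' delete the last vowel and add -ish; stems whose last vowel is 'u' add -ori.
So vaveflen → vaveflan.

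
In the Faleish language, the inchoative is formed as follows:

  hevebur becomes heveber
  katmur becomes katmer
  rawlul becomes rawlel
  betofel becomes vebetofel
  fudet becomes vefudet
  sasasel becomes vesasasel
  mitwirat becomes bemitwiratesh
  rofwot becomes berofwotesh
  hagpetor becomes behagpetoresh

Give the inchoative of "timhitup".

timhitep

rawlul and betofel both end in -l yet inflect differently (rawlel, vebetofel), so the final letter is not what conditions the rule; the last vowel is.
"timhitup" has last vowel 'u'. The stems whose last vowel is 'u' (hevebur → heveber, katmur → katmer, rawlul → rawlel) change the last vowel to 'e'.
The other patterns: stems whose last vowel is 'e' add the prefix ve-; stems whose last vowel is 'a' or 'o' add be- … -esh around the stem.
So timhitup → timhitep.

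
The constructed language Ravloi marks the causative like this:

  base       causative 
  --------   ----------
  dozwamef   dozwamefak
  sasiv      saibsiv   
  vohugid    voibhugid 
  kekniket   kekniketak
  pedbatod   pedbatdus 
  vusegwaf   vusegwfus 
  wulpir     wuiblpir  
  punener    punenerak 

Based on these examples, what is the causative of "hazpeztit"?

wulpir and punener both end in -r yet inflect differently (wuiblpir, punenerak), so the final letter is not what conditions the rule; the last vowel is.
"hazpeztit" has last vowel 'i'. The stems whose last vowel is 'i' (wulpir → wuiblpir, sasiv → saibsiv, vohugid → voibhugid) insert -ib- after the first vowel.
So hazpeztit → haibzpeztit.

haibzpeztit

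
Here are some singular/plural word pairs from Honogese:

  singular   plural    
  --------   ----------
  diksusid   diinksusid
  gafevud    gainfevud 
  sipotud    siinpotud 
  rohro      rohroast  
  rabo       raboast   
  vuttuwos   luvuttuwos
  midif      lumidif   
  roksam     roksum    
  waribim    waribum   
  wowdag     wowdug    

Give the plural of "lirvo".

lirvoast

rohro and vuttuwos both have last vowel 'o' yet inflect differently (rohroast, luvuttuwos), so the last vowel is not what conditions the rule; the final letter is.
"lirvo" ends in -o. The stems ending in -o (rohro → rohroast, rabo → raboast) add -ast.
So lirvo → lirvoast.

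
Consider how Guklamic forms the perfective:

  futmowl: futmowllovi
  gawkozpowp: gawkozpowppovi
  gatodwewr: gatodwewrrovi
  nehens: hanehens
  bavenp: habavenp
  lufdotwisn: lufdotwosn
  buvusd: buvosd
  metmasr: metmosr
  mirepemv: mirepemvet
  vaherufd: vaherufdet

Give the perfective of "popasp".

poposp

"popasp" has second-to-last letter 's'. The stems whose second-to-last letter is 's' (lufdotwisn → lufdotwosn, buvusd → buvosd, metmasr → metmosr) change the last vowel to 'o'.
The other patterns: stems whose second-to-last letter is 'w' double the final consonant and add -ovi; stems whose second-to-last letter is 'n' add the prefix ha-; stems whose second-to-last letter is 'f' or 'm' add -et.
So popasp → poposp.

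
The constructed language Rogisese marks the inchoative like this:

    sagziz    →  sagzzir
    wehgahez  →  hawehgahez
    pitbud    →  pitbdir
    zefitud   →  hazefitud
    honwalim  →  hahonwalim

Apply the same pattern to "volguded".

sagziz and wehgahez both end in -z yet inflect differently (sagzzir, hawehgahez), so the final letter is not what conditions the rule; the number of vowels is.
"volguded" has 3 vowels. The stems with 3 vowels (wehgahez → hawehgahez, zefitud → hazefitud, honwalim → hahonwalim) add the prefix ha-.
So volguded → havolguded.

havolguded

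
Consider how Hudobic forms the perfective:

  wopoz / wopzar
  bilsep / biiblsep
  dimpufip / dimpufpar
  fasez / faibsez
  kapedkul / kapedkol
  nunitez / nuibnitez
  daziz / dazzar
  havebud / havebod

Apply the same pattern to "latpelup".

daziz and nunitez both end in -z yet inflect differently (dazzar, nuibnitez), so the final letter is not what conditions the rule; the last vowel is.
"latpelup" has last vowel 'u'. The stems whose last vowel is 'u' (kapedkul → kapedkol, havebud → havebod) change the last vowel to 'o'.
The other patterns: stems whose last vowel is 'i' or 'o' delete the last vowel and add -ar; stems whose last vowel is 'e' insert -ib- after the first vowel.
So latpelup → latpelop.

latpelop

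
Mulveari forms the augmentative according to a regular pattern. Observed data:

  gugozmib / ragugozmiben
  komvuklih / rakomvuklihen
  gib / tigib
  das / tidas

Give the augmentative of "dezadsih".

radezadsihen

gugozmib and gib both end in -b yet inflect differently (ragugozmiben, tigib), so the final letter is not what conditions the rule; the number of vowels is.
"dezadsih" has 3 vowels. The stems with 3 vowels (gugozmib → ragugozmiben, komvuklih → rakomvuklihen) add ra- … -en around the stem.
So dezadsih → radezadsihen.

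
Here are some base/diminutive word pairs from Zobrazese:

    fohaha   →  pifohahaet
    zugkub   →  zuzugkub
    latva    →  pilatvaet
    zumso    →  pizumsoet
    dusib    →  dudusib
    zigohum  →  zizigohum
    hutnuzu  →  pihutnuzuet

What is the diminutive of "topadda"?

hutnuzu and zigohum both have last vowel 'u' yet inflect differently (pihutnuzuet, zizigohum), so the last vowel is not what conditions the rule; whether the stem ends in a vowel or a consonant is.
"topadda" ends in a vowel. The stems ending in a vowel (zumso → pizumsoet, hutnuzu → pihutnuzuet, latva → pilatvaet) add pi- … -et around the stem.
So topadda → pitopaddaet.

pitopaddaet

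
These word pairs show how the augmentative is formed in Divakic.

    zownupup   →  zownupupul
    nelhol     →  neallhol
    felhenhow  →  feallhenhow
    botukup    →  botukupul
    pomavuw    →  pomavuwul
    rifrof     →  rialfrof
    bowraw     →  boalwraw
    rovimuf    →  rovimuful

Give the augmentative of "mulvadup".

mulvadupul

rovimuf and rifrof both end in -f yet inflect differently (rovimuful, rialfrof), so the final letter is not what conditions the rule; the last vowel is.
"mulvadup" has last vowel 'u'. The stems whose last vowel is 'u' (botukup → botukupul, rovimuf → rovimuful, zownupup → zownupupul) add -ul.
So mulvadup → mulvadupul.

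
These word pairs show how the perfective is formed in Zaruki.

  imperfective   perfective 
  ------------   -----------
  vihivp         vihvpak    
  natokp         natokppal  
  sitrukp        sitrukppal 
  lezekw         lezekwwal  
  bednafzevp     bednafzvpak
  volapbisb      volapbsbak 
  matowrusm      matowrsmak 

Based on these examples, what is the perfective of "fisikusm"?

"fisikusm" has second-to-last letter 's'. The stems whose second-to-last letter is 's' (volapbisb → volapbsbak, matowrusm → matowrsmak) delete the last vowel and add -ak.
The other pattern: stems whose second-to-last letter is 'k' double the final consonant and add -al.
So fisikusm → fisiksmak.

fisiksmak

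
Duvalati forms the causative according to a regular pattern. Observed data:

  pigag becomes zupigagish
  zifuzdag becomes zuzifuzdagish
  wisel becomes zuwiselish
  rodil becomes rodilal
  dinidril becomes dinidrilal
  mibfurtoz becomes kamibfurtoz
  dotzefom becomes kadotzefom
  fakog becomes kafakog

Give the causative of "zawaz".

zuzawazish

fakog and zifuzdag both end in -g yet inflect differently (kafakog, zuzifuzdagish), so the final letter is not what conditions the rule; the last vowel is.
"zawaz" has last vowel 'a'. The stems whose last vowel is 'a' (zifuzdag → zuzifuzdagish, pigag → zupigagish) add zu- … -ish around the stem.
So zawaz → zuzawazish.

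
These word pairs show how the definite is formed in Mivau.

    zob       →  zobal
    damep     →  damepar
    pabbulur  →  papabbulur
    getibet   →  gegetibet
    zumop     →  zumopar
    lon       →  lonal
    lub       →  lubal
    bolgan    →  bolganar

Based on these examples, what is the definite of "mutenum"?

mumutenum

lon and bolgan both end in -n yet inflect differently (lonal, bolganar), so the final letter is not what conditions the rule; the number of vowels is.
"mutenum" has 3 vowels. The stems with 3 vowels (pabbulur → papabbulur, getibet → gegetibet) repeat the first consonant+vowel as a prefix.
The other patterns: stems with 1 vowel add -al; stems with 2 vowels add -ar.
So mutenum → mumutenum.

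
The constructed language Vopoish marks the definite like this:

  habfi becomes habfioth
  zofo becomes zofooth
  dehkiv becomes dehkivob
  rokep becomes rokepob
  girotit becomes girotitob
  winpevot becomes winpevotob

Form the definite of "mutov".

mutovob

habfi and girotit both have last vowel 'i' yet inflect differently (habfioth, girotitob), so the last vowel is not what conditions the rule; whether the stem ends in a vowel or a consonant is.
"mutov" ends in a consonant. The stems ending in a consonant (girotit → girotitob, winpevot → winpevotob, rokep → rokepob) add -ob.
So mutov → mutovob.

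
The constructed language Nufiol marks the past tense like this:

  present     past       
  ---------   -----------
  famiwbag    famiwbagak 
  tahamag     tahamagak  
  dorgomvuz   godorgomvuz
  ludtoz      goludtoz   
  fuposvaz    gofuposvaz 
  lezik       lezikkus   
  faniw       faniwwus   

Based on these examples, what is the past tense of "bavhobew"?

"bavhobew" ends in -w. The one such stem in the data (faniw → faniwwus) doubles the final consonant and adds -us (as does lezik), so the same rule applies.
The other patterns: stems ending in -g add -ak; stems ending in -z add the prefix go-.
So bavhobew → bavhobewwus.

bavhobewwus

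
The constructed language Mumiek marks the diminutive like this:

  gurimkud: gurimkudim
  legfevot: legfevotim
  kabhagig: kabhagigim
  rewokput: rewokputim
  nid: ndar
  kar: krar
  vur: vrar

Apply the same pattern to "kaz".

"kaz" has 1 vowel. The stems with 1 vowel (nid → ndar, kar → krar, vur → vrar) delete the last vowel and add -ar.
So kaz → kzar.

kzar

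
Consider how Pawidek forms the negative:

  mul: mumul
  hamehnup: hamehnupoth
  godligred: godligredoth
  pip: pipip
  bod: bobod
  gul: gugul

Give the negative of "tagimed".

bod and godligred both end in -d yet inflect differently (bobod, godligredoth), so the final letter is not what conditions the rule; the number of vowels is.
"tagimed" has 3 vowels. The stems with 3 vowels (godligred → godligredoth, hamehnup → hamehnupoth) add -oth.
The other pattern: stems with 1 vowel repeat the first consonant+vowel as a prefix.
So tagimed → tagimedoth.

tagimedoth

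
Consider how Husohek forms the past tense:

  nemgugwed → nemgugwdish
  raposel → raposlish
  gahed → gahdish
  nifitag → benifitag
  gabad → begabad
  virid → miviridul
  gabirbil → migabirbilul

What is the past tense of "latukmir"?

milatukmirul

nemgugwed and gabad both end in -d yet inflect differently (nemgugwdish, begabad), so the final letter is not what conditions the rule; the last vowel is.
"latukmir" has last vowel 'i'. The stems whose last vowel is 'i' (virid → miviridul, gabirbil → migabirbilul) add mi- … -ul around the stem.
So latukmir → milatukmirul.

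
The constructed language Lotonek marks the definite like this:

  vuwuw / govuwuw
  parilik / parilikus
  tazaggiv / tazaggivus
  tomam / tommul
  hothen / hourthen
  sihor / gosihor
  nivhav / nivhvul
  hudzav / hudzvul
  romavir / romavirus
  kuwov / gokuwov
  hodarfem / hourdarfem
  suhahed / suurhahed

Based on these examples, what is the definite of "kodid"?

hodarfem and tomam both end in -m yet inflect differently (hourdarfem, tommul), so the final letter is not what conditions the rule; the last vowel is.
"kodid" has last vowel 'i'. The stems whose last vowel is 'i' (parilik → parilikus, romavir → romavirus, tazaggiv → tazaggivus) add -us.
So kodid → kodidus.

kodidus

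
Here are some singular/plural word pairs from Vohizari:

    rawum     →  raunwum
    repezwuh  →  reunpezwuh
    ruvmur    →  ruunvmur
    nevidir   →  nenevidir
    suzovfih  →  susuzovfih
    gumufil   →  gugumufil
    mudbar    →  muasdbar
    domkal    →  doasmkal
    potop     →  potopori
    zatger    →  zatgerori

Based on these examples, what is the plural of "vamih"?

ruvmur and nevidir both end in -r yet inflect differently (ruunvmur, nenevidir), so the final letter is not what conditions the rule; the last vowel is.
"vamih" has last vowel 'i'. The stems whose last vowel is 'i' (nevidir → nenevidir, suzovfih → susuzovfih, gumufil → gugumufil) repeat the first consonant+vowel as a prefix.
So vamih → vavamih.

vavamih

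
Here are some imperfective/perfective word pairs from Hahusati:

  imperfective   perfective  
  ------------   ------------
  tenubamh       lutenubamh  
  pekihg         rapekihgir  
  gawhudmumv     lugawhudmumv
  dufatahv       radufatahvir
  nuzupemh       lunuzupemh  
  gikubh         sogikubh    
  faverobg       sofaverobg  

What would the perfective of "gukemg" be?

lugukemg

nuzupemh and gikubh both end in -h yet inflect differently (lunuzupemh, sogikubh), so the final letter is not what conditions the rule; the second-to-last letter is.
"gukemg" has second-to-last letter 'm'. The stems whose second-to-last letter is 'm' (nuzupemh → lunuzupemh, tenubamh → lutenubamh, gawhudmumv → lugawhudmumv) add the prefix lu-.
So gukemg → lugukemg.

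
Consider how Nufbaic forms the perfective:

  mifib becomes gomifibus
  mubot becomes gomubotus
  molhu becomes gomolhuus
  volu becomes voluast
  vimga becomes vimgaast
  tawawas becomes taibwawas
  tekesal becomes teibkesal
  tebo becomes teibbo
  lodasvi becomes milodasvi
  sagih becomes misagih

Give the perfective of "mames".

molhu and volu both end in -u yet inflect differently (gomolhuus, voluast), so the final letter is not what conditions the rule; the first letter is.
"mames" begins with m-. The stems beginning with m- (mifib → gomifibus, mubot → gomubotus, molhu → gomolhuus) add go- … -us around the stem.
So mames → gomamesus.

gomamesus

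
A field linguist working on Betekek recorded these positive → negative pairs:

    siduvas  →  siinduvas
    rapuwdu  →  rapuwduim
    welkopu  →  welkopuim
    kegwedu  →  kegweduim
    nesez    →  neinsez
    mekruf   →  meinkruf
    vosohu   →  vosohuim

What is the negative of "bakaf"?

bainkaf

welkopu and mekruf both have last vowel 'u' yet inflect differently (welkopuim, meinkruf), so the last vowel is not what conditions the rule; the final letter is.
"bakaf" ends in -f. The one such stem in the data (mekruf → meinkruf) inserts -in- after the first vowel (as do siduvas, nesez), so the same rule applies.
So bakaf → bainkaf.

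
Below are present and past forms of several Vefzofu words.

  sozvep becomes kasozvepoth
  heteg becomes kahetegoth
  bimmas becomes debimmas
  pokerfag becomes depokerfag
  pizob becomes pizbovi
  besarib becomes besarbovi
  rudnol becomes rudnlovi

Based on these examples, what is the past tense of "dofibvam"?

heteg and pokerfag both end in -g yet inflect differently (kahetegoth, depokerfag), so the final letter is not what conditions the rule; the last vowel is.
"dofibvam" has last vowel 'a'. The stems whose last vowel is 'a' (bimmas → debimmas, pokerfag → depokerfag) add the prefix de-.
So dofibvam → dedofibvam.

dedofibvam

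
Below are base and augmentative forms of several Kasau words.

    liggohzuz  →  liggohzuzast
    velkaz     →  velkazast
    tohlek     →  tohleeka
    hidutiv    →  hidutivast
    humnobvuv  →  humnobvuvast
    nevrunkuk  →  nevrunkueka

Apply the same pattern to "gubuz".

"gubuz" ends in -z. The stems ending in -z (velkaz → velkazast, liggohzuz → liggohzuzast) add -ast.
So gubuz → gubuzast.

gubuzast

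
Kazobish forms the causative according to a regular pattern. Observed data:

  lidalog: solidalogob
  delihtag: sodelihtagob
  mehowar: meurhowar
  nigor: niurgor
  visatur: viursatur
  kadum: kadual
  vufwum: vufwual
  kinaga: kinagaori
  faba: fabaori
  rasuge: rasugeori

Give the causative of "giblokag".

delihtag and mehowar both have last vowel 'a' yet inflect differently (sodelihtagob, meurhowar), so the last vowel is not what conditions the rule; the final letter is.
"giblokag" ends in -g. The stems ending in -g (lidalog → solidalogob, delihtag → sodelihtagob) add so- … -ob around the stem.
The other patterns: stems ending in -r insert -ur- after the first vowel; stems ending in -m drop the final letter and add -al; stems ending in -a or -e add -ori.
So giblokag → sogiblokagob.

sogiblokagob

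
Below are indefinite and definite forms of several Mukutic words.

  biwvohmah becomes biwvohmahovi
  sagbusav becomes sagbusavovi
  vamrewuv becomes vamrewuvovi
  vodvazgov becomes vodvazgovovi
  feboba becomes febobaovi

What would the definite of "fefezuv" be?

fefezuvovi

Every pair shown (biwvohmah → biwvohmahovi, sagbusav → sagbusavovi, vamrewuv → vamrewuvovi, …) follows the same rule: add -ovi.
So fefezuv → fefezuvovi.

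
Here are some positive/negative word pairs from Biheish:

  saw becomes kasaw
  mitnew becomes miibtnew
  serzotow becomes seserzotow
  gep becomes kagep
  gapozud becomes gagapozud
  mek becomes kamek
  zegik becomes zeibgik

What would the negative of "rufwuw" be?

ruibfwuw

mek and zegik both end in -k yet inflect differently (kamek, zeibgik), so the final letter is not what conditions the rule; the number of vowels is.
"rufwuw" has 2 vowels. The stems with 2 vowels (zegik → zeibgik, mitnew → miibtnew) insert -ib- after the first vowel.
So rufwuw → ruibfwuw.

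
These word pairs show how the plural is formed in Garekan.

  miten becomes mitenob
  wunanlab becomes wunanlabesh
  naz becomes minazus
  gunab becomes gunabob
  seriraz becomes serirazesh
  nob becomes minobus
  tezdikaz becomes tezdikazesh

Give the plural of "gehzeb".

nob and gunab both end in -b yet inflect differently (minobus, gunabob), so the final letter is not what conditions the rule; the number of vowels is.
"gehzeb" has 2 vowels. The stems with 2 vowels (gunab → gunabob, miten → mitenob) add -ob.
So gehzeb → gehzebob.

gehzebob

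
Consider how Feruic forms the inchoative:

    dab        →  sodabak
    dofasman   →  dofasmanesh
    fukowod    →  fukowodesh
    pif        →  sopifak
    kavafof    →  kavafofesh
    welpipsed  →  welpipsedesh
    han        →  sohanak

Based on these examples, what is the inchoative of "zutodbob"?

zutodbobesh

"zutodbob" has 3 vowels. The stems with 3 vowels (kavafof → kavafofesh, fukowod → fukowodesh, dofasman → dofasmanesh) add -esh.
The other pattern: stems with 1 vowel add so- … -ak around the stem.
So zutodbob → zutodbobesh.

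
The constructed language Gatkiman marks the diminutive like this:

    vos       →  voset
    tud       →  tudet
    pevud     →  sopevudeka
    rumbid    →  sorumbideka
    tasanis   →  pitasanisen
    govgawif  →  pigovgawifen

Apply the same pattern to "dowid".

tud and pevud both end in -d yet inflect differently (tudet, sopevudeka), so the final letter is not what conditions the rule; the number of vowels is.
"dowid" has 2 vowels. The stems with 2 vowels (pevud → sopevudeka, rumbid → sorumbideka) add so- … -eka around the stem.
The other patterns: stems with 1 vowel add -et; stems with 3 vowels add pi- … -en around the stem.
So dowid → sodowideka.

sodowideka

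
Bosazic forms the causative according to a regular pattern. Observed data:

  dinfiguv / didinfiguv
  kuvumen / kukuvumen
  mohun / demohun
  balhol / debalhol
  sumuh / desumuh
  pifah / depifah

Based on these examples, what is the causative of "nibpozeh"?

ninibpozeh

"nibpozeh" has 3 vowels. The stems with 3 vowels (dinfiguv → didinfiguv, kuvumen → kukuvumen) repeat the first consonant+vowel as a prefix.
So nibpozeh → ninibpozeh.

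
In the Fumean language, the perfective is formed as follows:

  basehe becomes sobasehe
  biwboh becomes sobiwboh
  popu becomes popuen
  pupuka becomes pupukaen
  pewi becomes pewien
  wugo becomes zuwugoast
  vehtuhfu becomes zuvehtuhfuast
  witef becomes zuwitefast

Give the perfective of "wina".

popu and vehtuhfu both end in -u yet inflect differently (popuen, zuvehtuhfuast), so the final letter is not what conditions the rule; the first letter is.
"wina" begins with w-. The stems beginning with w- (wugo → zuwugoast, witef → zuwitefast) add zu- … -ast around the stem.
The other patterns: stems beginning with b- add the prefix so-; stems beginning with p- add -en.
So wina → zuwinaast.

zuwinaast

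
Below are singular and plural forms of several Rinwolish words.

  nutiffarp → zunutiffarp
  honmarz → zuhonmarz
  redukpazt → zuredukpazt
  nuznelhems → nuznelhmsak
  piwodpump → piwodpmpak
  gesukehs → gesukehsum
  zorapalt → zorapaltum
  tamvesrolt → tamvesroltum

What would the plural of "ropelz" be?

ropelzum

nutiffarp and piwodpump both end in -p yet inflect differently (zunutiffarp, piwodpmpak), so the final letter is not what conditions the rule; the second-to-last letter is.
"ropelz" has second-to-last letter 'l'. The stems whose second-to-last letter is 'l' (zorapalt → zorapaltum, tamvesrolt → tamvesroltum) add -um.
So ropelz → ropelzum.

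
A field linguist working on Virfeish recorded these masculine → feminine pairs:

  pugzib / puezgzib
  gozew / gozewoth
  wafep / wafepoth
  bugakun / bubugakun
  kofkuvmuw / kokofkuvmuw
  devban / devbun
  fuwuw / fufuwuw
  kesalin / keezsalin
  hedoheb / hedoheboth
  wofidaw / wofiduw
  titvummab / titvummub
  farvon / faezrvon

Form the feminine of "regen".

"regen" has last vowel 'e'. The stems whose last vowel is 'e' (gozew → gozewoth, wafep → wafepoth, hedoheb → hedoheboth) add -oth.
The other patterns: stems whose last vowel is 'u' repeat the first consonant+vowel as a prefix; stems whose last vowel is 'a' change the last vowel to 'u'; stems whose last vowel is 'i' or 'o' insert -ez- after the first vowel.
So regen → regenoth.

regenoth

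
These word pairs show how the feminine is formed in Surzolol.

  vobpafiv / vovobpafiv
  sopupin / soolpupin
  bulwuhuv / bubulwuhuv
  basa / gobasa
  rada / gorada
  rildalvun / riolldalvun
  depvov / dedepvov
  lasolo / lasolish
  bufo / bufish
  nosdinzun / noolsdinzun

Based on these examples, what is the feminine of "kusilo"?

depvov and lasolo both have last vowel 'o' yet inflect differently (dedepvov, lasolish), so the last vowel is not what conditions the rule; the final letter is.
"kusilo" ends in -o. The stems ending in -o (lasolo → lasolish, bufo → bufish) drop the final letter and add -ish.
The other patterns: stems ending in -v repeat the first consonant+vowel as a prefix; stems ending in -a add the prefix go-; stems ending in -n insert -ol- after the first vowel.
So kusilo → kusilish.

kusilish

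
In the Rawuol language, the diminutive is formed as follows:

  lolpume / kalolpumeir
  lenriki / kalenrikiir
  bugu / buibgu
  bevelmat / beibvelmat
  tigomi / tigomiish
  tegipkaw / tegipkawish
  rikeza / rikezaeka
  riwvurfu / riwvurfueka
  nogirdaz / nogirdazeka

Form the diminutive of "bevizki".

beibvizki

lenriki and tigomi both end in -i yet inflect differently (kalenrikiir, tigomiish), so the final letter is not what conditions the rule; the first letter is.
"bevizki" begins with b-. The stems beginning with b- (bugu → buibgu, bevelmat → beibvelmat) insert -ib- after the first vowel.
So bevizki → beibvizki.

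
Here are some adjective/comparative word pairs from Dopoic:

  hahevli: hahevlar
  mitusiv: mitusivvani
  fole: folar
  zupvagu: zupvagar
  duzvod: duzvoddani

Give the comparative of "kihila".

"kihila" ends in a vowel. The stems ending in a vowel (zupvagu → zupvagar, fole → folar, hahevli → hahevlar) drop the final letter and add -ar.
The other pattern: stems ending in a consonant double the final consonant and add -ani.
So kihila → kihilar.

kihilar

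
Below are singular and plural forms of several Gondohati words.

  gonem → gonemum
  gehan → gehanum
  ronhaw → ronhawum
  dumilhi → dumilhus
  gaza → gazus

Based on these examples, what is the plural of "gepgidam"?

gepgidamum

gehan and gaza both have last vowel 'a' yet inflect differently (gehanum, gazus), so the last vowel is not what conditions the rule; whether the stem ends in a vowel or a consonant is.
"gepgidam" ends in a consonant. The stems ending in a consonant (gonem → gonemum, gehan → gehanum, ronhaw → ronhawum) add -um.
The other pattern: stems ending in a vowel drop the final letter and add -us.
So gepgidam → gepgidamum.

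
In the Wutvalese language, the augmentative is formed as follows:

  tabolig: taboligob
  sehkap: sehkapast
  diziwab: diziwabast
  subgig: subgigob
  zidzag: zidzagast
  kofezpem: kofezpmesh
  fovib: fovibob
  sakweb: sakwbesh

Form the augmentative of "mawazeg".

mawazgesh

zidzag and tabolig both end in -g yet inflect differently (zidzagast, taboligob), so the final letter is not what conditions the rule; the last vowel is.
"mawazeg" has last vowel 'e'. The stems whose last vowel is 'e' (sakweb → sakwbesh, kofezpem → kofezpmesh) delete the last vowel and add -esh.
So mawazeg → mawazgesh.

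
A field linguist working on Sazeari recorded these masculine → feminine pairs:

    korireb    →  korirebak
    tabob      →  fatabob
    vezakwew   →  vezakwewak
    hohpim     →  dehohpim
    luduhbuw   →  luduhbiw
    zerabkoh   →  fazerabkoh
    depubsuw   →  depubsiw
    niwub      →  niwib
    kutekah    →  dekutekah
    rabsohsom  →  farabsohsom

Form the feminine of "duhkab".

kutekah and zerabkoh both end in -h yet inflect differently (dekutekah, fazerabkoh), so the final letter is not what conditions the rule; the last vowel is.
"duhkab" has last vowel 'a'. The one such stem in the data (kutekah → dekutekah) adds the prefix de-, so the same rule applies.
So duhkab → deduhkab.

deduhkab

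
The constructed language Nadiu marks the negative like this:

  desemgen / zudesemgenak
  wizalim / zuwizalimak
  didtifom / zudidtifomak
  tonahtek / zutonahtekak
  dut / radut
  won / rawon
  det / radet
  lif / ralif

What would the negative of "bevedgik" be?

zubevedgikak

"bevedgik" has 3 vowels. The stems with 3 vowels (desemgen → zudesemgenak, wizalim → zuwizalimak, didtifom → zudidtifomak) add zu- … -ak around the stem.
The other pattern: stems with 1 vowel add the prefix ra-.
So bevedgik → zubevedgikak.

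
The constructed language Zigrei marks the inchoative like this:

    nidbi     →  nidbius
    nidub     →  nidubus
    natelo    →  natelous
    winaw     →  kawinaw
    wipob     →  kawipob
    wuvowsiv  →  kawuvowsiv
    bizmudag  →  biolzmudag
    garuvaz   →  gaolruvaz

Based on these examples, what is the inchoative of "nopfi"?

nopfius

nidub and wipob both end in -b yet inflect differently (nidubus, kawipob), so the final letter is not what conditions the rule; the first letter is.
"nopfi" begins with n-. The stems beginning with n- (nidbi → nidbius, nidub → nidubus, natelo → natelous) add -us.
So nopfi → nopfius.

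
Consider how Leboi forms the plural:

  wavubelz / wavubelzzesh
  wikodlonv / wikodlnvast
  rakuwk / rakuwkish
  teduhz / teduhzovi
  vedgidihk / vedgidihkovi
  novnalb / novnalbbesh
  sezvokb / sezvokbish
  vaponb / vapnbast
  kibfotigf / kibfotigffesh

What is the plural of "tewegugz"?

sezvokb and novnalb both end in -b yet inflect differently (sezvokbish, novnalbbesh), so the final letter is not what conditions the rule; the second-to-last letter is.
"tewegugz" has second-to-last letter 'g'. The one such stem in the data (kibfotigf → kibfotigffesh) doubles the final consonant and adds -esh (as do novnalb, wavubelz), so the same rule applies.
The other patterns: stems whose second-to-last letter is 'k' or 'w' add -ish; stems whose second-to-last letter is 'h' add -ovi; stems whose second-to-last letter is 'n' delete the last vowel and add -ast.
So tewegugz → tewegugzzesh.

tewegugzzesh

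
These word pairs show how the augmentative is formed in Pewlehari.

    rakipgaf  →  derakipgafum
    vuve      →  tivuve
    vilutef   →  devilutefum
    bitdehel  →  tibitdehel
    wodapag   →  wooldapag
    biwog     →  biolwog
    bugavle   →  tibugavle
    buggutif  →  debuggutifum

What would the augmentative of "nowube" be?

"nowube" ends in -e. The stems ending in -e (bugavle → tibugavle, vuve → tivuve) add the prefix ti-.
The other patterns: stems ending in -f add de- … -um around the stem; stems ending in -g insert -ol- after the first vowel.
So nowube → tinowube.

tinowube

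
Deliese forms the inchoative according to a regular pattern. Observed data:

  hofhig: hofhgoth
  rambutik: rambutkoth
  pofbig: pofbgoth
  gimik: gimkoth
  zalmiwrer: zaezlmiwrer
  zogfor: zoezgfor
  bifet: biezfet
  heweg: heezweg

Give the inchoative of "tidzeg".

"tidzeg" has last vowel 'e'. The stems whose last vowel is 'e' (zalmiwrer → zaezlmiwrer, bifet → biezfet, heweg → heezweg) insert -ez- after the first vowel.
The other pattern: stems whose last vowel is 'i' delete the last vowel and add -oth.
So tidzeg → tiezdzeg.

tiezdzeg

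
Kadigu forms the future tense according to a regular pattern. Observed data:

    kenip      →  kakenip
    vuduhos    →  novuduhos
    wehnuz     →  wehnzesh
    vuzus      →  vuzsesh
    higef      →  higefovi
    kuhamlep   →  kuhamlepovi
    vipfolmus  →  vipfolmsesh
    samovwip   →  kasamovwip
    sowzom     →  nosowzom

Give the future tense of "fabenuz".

fabenzesh

vipfolmus and vuduhos both end in -s yet inflect differently (vipfolmsesh, novuduhos), so the final letter is not what conditions the rule; the last vowel is.
"fabenuz" has last vowel 'u'. The stems whose last vowel is 'u' (vipfolmus → vipfolmsesh, wehnuz → wehnzesh, vuzus → vuzsesh) delete the last vowel and add -esh.
So fabenuz → fabenzesh.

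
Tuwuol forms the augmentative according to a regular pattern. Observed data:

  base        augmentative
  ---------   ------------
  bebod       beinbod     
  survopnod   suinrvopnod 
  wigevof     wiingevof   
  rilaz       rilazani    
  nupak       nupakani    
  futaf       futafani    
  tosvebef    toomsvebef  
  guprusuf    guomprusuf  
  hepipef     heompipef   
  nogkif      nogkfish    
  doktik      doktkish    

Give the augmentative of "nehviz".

nehvzish

"nehviz" has last vowel 'i'. The stems whose last vowel is 'i' (nogkif → nogkfish, doktik → doktkish) delete the last vowel and add -ish.
So nehviz → nehvzish.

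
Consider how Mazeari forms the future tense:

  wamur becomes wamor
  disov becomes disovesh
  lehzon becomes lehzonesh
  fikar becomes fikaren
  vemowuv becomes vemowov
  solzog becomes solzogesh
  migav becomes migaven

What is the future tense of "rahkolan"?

disov and migav both end in -v yet inflect differently (disovesh, migaven), so the final letter is not what conditions the rule; the last vowel is.
"rahkolan" has last vowel 'a'. The stems whose last vowel is 'a' (fikar → fikaren, migav → migaven) add -en.
The other patterns: stems whose last vowel is 'o' add -esh; stems whose last vowel is 'u' change the last vowel to 'o'.
So rahkolan → rahkolanen.

rahkolanen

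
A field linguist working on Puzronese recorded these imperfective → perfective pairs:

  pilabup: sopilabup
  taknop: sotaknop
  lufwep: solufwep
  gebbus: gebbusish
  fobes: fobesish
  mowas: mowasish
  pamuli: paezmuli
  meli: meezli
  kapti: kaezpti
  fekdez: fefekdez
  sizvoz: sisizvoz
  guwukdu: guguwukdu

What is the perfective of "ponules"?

"ponules" ends in -s. The stems ending in -s (gebbus → gebbusish, fobes → fobesish, mowas → mowasish) add -ish.
The other patterns: stems ending in -p add the prefix so-; stems ending in -i insert -ez- after the first vowel; stems ending in -u or -z repeat the first consonant+vowel as a prefix.
So ponules → ponulesish.

ponulesish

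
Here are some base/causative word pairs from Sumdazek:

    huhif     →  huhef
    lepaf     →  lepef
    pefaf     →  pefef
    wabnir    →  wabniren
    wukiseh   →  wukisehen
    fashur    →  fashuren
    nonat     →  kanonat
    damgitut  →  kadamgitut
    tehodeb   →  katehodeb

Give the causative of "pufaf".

pufef

huhif and wabnir both have last vowel 'i' yet inflect differently (huhef, wabniren), so the last vowel is not what conditions the rule; the final letter is.
"pufaf" ends in -f. The stems ending in -f (huhif → huhef, lepaf → lepef, pefaf → pefef) change the last vowel to 'e'.
The other patterns: stems ending in -h or -r add -en; stems ending in -b or -t add the prefix ka-.
So pufaf → pufef.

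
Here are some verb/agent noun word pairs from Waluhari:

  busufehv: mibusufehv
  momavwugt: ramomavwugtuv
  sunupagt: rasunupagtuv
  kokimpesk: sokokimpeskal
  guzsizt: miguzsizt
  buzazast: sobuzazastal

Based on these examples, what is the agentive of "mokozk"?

mimokozk

"mokozk" has second-to-last letter 'z'. The one such stem in the data (guzsizt → miguzsizt) adds the prefix mi-, so the same rule applies.
The other patterns: stems whose second-to-last letter is 's' add so- … -al around the stem; stems whose second-to-last letter is 'g' add ra- … -uv around the stem.
So mokozk → mimokozk.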